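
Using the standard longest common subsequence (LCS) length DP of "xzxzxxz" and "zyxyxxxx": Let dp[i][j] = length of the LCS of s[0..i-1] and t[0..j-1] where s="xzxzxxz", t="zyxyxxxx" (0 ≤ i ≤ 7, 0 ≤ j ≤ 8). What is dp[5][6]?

3

   ''  z  y  x  y  x  x  x  x
''  0  0  0  0  0  0  0  0  0
 x  0  0  0  1  1  1  1  1  1
 z  0  1  1  1  1  1  1  1  1
 x  0  1  1  2  2  2  2  2  2
 z  0  1  1  2  2  2  2  2  2
 x  0  1  1  2  2  3  3  3  3
 x  0  1  1  2  2  3  4  4  4
 z  0  1  1  2  2  3  4  4  4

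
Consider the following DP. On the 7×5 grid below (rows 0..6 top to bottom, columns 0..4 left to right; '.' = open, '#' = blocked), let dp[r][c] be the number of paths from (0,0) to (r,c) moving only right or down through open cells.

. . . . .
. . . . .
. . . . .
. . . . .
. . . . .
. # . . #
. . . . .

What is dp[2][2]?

6

r\c   0   1   2   3   4
  0   1   1   1   1   1
  1   1   2   3   4   5
  2   1   3   6  10  15
  3   1   4  10  20  35
  4   1   5  15  35  70
  5   1   0  15  50   0
  6   1   1  16  66  66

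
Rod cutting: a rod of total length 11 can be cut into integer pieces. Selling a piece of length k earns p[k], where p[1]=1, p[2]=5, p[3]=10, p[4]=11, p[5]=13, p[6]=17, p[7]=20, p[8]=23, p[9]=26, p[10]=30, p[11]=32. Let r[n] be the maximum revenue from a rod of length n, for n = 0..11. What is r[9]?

30

   n    0    1    2    3    4    5    6    7    8    9   10   11
r[n]    0    1    5   10   11   15   20   21   25   30   31   35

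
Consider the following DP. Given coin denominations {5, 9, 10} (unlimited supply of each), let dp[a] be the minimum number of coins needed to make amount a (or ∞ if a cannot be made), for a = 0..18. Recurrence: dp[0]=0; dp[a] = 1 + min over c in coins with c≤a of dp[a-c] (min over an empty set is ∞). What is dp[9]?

1

 a  0  1  2  3  4  5  6  7  8  9 10 11 12 13 14 15 16 17 18
dp  0  -  -  -  -  1  -  -  -  1  1  -  -  -  2  2  -  -  2
(- denotes ∞ / unreachable)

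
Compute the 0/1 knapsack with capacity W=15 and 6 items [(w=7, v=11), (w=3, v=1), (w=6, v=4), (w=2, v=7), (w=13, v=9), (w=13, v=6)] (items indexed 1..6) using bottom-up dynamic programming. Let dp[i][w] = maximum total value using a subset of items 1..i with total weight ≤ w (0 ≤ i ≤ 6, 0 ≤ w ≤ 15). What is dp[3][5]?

i\w   0   1   2   3   4   5   6   7   8   9  10  11  12  13  14  15
  0   0   0   0   0   0   0   0   0   0   0   0   0   0   0   0   0
  1   0   0   0   0   0   0   0  11  11  11  11  11  11  11  11  11
  2   0   0   0   1   1   1   1  11  11  11  12  12  12  12  12  12
  3   0   0   0   1   1   1   4  11  11  11  12  12  12  15  15  15
  4   0   0   7   7   7   8   8  11  11  18  18  18  19  19  19  22
  5   0   0   7   7   7   8   8  11  11  18  18  18  19  19  19  22
  6   0   0   7   7   7   8   8  11  11  18  18  18  19  19  19  22

1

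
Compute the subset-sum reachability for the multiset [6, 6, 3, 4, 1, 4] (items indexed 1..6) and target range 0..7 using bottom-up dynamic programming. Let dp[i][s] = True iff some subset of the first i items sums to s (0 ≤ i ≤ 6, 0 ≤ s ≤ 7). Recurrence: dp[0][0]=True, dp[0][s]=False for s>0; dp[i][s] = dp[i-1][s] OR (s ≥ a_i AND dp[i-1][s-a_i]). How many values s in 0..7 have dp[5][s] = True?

7

i\s   0   1   2   3   4   5   6   7
  0   T   F   F   F   F   F   F   F
  1   T   F   F   F   F   F   T   F
  2   T   F   F   F   F   F   T   F
  3   T   F   F   T   F   F   T   F
  4   T   F   F   T   T   F   T   T
  5   T   T   F   T   T   T   T   T
  6   T   T   F   T   T   T   T   T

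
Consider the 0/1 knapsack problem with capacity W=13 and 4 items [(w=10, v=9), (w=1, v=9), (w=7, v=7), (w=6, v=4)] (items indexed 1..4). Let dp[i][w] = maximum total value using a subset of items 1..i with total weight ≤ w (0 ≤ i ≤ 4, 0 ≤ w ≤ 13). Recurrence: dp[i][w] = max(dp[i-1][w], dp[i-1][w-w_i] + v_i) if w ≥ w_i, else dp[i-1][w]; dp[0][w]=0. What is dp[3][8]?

i\w   0   1   2   3   4   5   6   7   8   9  10  11  12  13
  0   0   0   0   0   0   0   0   0   0   0   0   0   0   0
  1   0   0   0   0   0   0   0   0   0   0   9   9   9   9
  2   0   9   9   9   9   9   9   9   9   9   9  18  18  18
  3   0   9   9   9   9   9   9   9  16  16  16  18  18  18
  4   0   9   9   9   9   9   9  13  16  16  16  18  18  18

16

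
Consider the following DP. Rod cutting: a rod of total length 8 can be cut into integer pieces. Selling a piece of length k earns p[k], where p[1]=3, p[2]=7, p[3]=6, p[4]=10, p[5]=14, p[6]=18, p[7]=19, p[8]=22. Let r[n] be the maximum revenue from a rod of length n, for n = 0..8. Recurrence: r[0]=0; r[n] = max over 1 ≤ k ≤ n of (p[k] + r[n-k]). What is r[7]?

   n    0    1    2    3    4    5    6    7    8
r[n]    0    3    7   10   14   17   21   24   28

24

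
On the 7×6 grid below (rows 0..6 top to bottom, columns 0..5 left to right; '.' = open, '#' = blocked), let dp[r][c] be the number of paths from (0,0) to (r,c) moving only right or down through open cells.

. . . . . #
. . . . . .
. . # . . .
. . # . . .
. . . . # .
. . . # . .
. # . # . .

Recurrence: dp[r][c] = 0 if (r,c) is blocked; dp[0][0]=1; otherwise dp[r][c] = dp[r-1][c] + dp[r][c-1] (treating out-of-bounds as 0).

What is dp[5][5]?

27

r\c   0   1   2   3   4   5
  0   1   1   1   1   1   0
  1   1   2   3   4   5   5
  2   1   3   0   4   9  14
  3   1   4   0   4  13  27
  4   1   5   5   9   0  27
  5   1   6  11   0   0  27
  6   1   0  11   0   0  27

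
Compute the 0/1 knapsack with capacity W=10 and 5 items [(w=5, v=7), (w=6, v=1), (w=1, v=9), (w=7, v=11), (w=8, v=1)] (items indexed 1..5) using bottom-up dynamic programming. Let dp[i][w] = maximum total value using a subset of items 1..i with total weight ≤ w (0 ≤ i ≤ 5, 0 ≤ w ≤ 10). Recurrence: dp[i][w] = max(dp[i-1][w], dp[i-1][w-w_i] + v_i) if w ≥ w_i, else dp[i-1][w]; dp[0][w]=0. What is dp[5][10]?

i\w   0   1   2   3   4   5   6   7   8   9  10
  0   0   0   0   0   0   0   0   0   0   0   0
  1   0   0   0   0   0   7   7   7   7   7   7
  2   0   0   0   0   0   7   7   7   7   7   7
  3   0   9   9   9   9   9  16  16  16  16  16
  4   0   9   9   9   9   9  16  16  20  20  20
  5   0   9   9   9   9   9  16  16  20  20  20

20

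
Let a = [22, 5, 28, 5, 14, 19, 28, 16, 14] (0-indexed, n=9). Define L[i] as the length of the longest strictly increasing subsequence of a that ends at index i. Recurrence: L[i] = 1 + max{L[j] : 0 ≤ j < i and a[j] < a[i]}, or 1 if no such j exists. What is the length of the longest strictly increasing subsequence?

4

   i    0    1    2    3    4    5    6    7    8
a[i]   22    5   28    5   14   19   28   16   14
L[i]    1    1    2    1    2    3    4    3    2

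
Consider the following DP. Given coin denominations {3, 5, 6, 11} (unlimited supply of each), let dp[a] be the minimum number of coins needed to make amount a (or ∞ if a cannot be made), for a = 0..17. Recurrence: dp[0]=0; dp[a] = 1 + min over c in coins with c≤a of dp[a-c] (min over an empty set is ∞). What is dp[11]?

 a  0  1  2  3  4  5  6  7  8  9 10 11 12 13 14 15 16 17
dp  0  -  -  1  -  1  1  -  2  2  2  1  2  3  2  3  2  2
(- denotes ∞ / unreachable)

1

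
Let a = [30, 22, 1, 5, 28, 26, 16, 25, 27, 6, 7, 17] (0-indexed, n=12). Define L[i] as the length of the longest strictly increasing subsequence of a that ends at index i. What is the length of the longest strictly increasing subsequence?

   i    0    1    2    3    4    5    6    7    8    9   10   11
a[i]   30   22    1    5   28   26   16   25   27    6    7   17
L[i]    1    1    1    2    3    3    3    4    5    3    4    5

5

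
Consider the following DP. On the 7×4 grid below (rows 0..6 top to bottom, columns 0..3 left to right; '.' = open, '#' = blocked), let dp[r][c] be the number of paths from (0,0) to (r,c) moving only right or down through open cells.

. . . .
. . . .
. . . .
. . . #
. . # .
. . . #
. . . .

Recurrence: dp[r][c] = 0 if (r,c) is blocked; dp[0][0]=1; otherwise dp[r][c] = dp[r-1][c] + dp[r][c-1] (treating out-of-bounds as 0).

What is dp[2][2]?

r\c   0   1   2   3
  0   1   1   1   1
  1   1   2   3   4
  2   1   3   6  10
  3   1   4  10   0
  4   1   5   0   0
  5   1   6   6   0
  6   1   7  13  13

6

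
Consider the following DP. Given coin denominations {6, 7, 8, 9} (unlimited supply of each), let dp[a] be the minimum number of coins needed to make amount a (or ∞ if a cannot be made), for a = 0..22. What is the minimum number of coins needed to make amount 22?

 a  0  1  2  3  4  5  6  7  8  9 10 11 12 13 14 15 16 17 18 19 20 21 22
dp  0  -  -  -  -  -  1  1  1  1  -  -  2  2  2  2  2  2  2  3  3  3  3
(- denotes ∞ / unreachable)

3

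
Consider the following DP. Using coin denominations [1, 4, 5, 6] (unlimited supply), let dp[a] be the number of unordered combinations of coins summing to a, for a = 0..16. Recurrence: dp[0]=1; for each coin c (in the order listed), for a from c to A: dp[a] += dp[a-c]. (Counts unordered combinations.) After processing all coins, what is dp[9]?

6

after  coin     0     1     2     3     4     5     6     7     8     9    10    11    12    13    14    15    16
          1     1     1     1     1     1     1     1     1     1     1     1     1     1     1     1     1     1
          4     1     1     1     1     2     2     2     2     3     3     3     3     4     4     4     4     5
          5     1     1     1     1     2     3     3     3     4     5     6     6     7     8     9    10    11
          6     1     1     1     1     2     3     4     4     5     6     8     9    11    12    14    16    19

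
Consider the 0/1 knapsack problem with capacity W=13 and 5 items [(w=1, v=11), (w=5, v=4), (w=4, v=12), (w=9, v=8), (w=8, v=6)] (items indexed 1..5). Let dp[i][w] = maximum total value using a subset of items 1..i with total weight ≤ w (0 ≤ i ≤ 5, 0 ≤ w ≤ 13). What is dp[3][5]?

i\w   0   1   2   3   4   5   6   7   8   9  10  11  12  13
  0   0   0   0   0   0   0   0   0   0   0   0   0   0   0
  1   0  11  11  11  11  11  11  11  11  11  11  11  11  11
  2   0  11  11  11  11  11  15  15  15  15  15  15  15  15
  3   0  11  11  11  12  23  23  23  23  23  27  27  27  27
  4   0  11  11  11  12  23  23  23  23  23  27  27  27  27
  5   0  11  11  11  12  23  23  23  23  23  27  27  27  29

23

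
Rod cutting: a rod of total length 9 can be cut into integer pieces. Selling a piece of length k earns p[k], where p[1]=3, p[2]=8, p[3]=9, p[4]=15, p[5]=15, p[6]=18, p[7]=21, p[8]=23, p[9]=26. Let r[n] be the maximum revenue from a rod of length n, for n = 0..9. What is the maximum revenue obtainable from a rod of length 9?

35

   n    0    1    2    3    4    5    6    7    8    9
r[n]    0    3    8   11   16   19   24   27   32   35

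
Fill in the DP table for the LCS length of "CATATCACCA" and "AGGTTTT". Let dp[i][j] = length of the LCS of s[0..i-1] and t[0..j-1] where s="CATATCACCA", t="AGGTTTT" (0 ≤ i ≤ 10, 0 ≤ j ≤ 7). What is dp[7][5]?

3

   ''  A  G  G  T  T  T  T
''  0  0  0  0  0  0  0  0
 C  0  0  0  0  0  0  0  0
 A  0  1  1  1  1  1  1  1
 T  0  1  1  1  2  2  2  2
 A  0  1  1  1  2  2  2  2
 T  0  1  1  1  2  3  3  3
 C  0  1  1  1  2  3  3  3
 A  0  1  1  1  2  3  3  3
 C  0  1  1  1  2  3  3  3
 C  0  1  1  1  2  3  3  3
 A  0  1  1  1  2  3  3  3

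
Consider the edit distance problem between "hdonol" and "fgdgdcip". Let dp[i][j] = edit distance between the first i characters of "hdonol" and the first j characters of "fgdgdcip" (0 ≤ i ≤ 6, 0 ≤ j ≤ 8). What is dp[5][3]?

5

   ''  f  g  d  g  d  c  i  p
''  0  1  2  3  4  5  6  7  8
 h  1  1  2  3  4  5  6  7  8
 d  2  2  2  2  3  4  5  6  7
 o  3  3  3  3  3  4  5  6  7
 n  4  4  4  4  4  4  5  6  7
 o  5  5  5  5  5  5  5  6  7
 l  6  6  6  6  6  6  6  6  7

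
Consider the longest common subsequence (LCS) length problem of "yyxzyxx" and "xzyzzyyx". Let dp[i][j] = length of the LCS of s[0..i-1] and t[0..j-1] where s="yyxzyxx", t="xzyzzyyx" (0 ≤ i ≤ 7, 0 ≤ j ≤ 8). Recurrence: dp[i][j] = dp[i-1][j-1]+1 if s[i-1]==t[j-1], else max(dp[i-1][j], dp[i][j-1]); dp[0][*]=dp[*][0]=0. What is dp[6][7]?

3

   ''  x  z  y  z  z  y  y  x
''  0  0  0  0  0  0  0  0  0
 y  0  0  0  1  1  1  1  1  1
 y  0  0  0  1  1  1  2  2  2
 x  0  1  1  1  1  1  2  2  3
 z  0  1  2  2  2  2  2  2  3
 y  0  1  2  3  3  3  3  3  3
 x  0  1  2  3  3  3  3  3  4
 x  0  1  2  3  3  3  3  3  4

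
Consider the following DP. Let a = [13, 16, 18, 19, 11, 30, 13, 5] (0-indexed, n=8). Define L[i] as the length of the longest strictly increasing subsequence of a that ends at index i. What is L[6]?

2

   i    0    1    2    3    4    5    6    7
a[i]   13   16   18   19   11   30   13    5
L[i]    1    2    3    4    1    5    2    1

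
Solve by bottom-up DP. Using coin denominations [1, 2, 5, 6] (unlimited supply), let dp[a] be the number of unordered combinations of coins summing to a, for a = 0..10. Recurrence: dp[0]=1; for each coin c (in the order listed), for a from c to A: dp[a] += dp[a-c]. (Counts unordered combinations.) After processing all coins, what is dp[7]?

after  coin     0     1     2     3     4     5     6     7     8     9    10
          1     1     1     1     1     1     1     1     1     1     1     1
          2     1     1     2     2     3     3     4     4     5     5     6
          5     1     1     2     2     3     4     5     6     7     8    10
          6     1     1     2     2     3     4     6     7     9    10    13

7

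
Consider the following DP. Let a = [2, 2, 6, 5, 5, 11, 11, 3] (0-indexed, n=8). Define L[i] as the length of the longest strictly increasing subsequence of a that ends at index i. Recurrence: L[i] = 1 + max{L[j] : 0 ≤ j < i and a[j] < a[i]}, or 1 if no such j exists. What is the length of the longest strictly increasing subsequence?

   i    0    1    2    3    4    5    6    7
a[i]    2    2    6    5    5   11   11    3
L[i]    1    1    2    2    2    3    3    2

3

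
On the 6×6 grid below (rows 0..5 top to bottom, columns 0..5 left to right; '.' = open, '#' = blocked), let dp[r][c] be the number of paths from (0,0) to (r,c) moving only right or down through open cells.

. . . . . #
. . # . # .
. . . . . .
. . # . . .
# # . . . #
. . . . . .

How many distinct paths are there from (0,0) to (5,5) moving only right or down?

r\c   0   1   2   3   4   5
  0   1   1   1   1   1   0
  1   1   2   0   1   0   0
  2   1   3   3   4   4   4
  3   1   4   0   4   8  12
  4   0   0   0   4  12   0
  5   0   0   0   4  16  16

16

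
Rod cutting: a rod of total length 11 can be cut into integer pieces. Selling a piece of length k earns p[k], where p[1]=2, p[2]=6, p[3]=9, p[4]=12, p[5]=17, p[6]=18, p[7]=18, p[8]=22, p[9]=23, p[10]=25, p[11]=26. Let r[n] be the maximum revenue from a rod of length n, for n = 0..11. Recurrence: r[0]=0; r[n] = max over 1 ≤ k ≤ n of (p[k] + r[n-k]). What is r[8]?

26

   n    0    1    2    3    4    5    6    7    8    9   10   11
r[n]    0    2    6    9   12   17   19   23   26   29   34   36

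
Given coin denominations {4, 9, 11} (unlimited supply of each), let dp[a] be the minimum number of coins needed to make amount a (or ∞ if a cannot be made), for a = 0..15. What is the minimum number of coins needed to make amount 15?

2

 a  0  1  2  3  4  5  6  7  8  9 10 11 12 13 14 15
dp  0  -  -  -  1  -  -  -  2  1  -  1  3  2  -  2
(- denotes ∞ / unreachable)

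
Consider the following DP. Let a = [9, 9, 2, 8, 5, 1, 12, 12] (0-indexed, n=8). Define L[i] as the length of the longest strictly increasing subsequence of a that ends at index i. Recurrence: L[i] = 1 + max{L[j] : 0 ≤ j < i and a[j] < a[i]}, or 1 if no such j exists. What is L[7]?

3

   i    0    1    2    3    4    5    6    7
a[i]    9    9    2    8    5    1   12   12
L[i]    1    1    1    2    2    1    3    3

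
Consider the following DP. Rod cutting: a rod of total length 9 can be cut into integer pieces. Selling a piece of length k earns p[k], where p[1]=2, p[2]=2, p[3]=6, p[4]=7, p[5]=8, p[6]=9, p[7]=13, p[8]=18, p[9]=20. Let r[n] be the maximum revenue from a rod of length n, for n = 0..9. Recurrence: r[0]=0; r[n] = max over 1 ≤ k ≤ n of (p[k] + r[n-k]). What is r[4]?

8

   n    0    1    2    3    4    5    6    7    8    9
r[n]    0    2    4    6    8   10   12   14   18   20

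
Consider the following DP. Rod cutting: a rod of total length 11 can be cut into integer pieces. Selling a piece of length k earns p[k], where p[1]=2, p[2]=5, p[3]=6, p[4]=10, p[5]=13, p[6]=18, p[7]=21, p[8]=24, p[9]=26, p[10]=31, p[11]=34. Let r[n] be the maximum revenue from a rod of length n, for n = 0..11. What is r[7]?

21

   n    0    1    2    3    4    5    6    7    8    9   10   11
r[n]    0    2    5    7   10   13   18   21   24   26   31   34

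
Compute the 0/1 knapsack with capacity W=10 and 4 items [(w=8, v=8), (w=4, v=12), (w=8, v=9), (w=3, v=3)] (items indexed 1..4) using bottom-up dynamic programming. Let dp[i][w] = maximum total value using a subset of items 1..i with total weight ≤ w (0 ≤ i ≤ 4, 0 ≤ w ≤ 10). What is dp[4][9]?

15

i\w   0   1   2   3   4   5   6   7   8   9  10
  0   0   0   0   0   0   0   0   0   0   0   0
  1   0   0   0   0   0   0   0   0   8   8   8
  2   0   0   0   0  12  12  12  12  12  12  12
  3   0   0   0   0  12  12  12  12  12  12  12
  4   0   0   0   3  12  12  12  15  15  15  15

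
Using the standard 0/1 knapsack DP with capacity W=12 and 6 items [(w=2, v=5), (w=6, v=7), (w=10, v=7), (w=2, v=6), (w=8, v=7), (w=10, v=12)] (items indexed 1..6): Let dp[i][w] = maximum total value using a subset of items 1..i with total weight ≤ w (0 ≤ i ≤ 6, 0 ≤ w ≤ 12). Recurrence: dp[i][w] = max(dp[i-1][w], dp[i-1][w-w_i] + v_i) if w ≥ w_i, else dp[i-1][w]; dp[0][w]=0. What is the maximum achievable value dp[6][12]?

i\w   0   1   2   3   4   5   6   7   8   9  10  11  12
  0   0   0   0   0   0   0   0   0   0   0   0   0   0
  1   0   0   5   5   5   5   5   5   5   5   5   5   5
  2   0   0   5   5   5   5   7   7  12  12  12  12  12
  3   0   0   5   5   5   5   7   7  12  12  12  12  12
  4   0   0   6   6  11  11  11  11  13  13  18  18  18
  5   0   0   6   6  11  11  11  11  13  13  18  18  18
  6   0   0   6   6  11  11  11  11  13  13  18  18  18

18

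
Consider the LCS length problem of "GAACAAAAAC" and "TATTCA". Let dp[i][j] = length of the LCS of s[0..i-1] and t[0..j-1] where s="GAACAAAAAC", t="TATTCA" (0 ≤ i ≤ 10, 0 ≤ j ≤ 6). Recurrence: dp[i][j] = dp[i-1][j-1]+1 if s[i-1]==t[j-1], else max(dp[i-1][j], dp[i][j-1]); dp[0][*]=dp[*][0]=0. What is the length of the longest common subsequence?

3

   ''  T  A  T  T  C  A
''  0  0  0  0  0  0  0
 G  0  0  0  0  0  0  0
 A  0  0  1  1  1  1  1
 A  0  0  1  1  1  1  2
 C  0  0  1  1  1  2  2
 A  0  0  1  1  1  2  3
 A  0  0  1  1  1  2  3
 A  0  0  1  1  1  2  3
 A  0  0  1  1  1  2  3
 A  0  0  1  1  1  2  3
 C  0  0  1  1  1  2  3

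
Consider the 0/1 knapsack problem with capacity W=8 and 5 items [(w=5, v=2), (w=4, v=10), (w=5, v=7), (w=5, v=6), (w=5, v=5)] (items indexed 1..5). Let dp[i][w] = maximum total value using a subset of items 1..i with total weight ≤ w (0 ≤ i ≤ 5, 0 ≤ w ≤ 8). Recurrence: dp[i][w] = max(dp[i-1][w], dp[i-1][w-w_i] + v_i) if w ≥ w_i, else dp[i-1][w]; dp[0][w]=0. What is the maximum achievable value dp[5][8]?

i\w   0   1   2   3   4   5   6   7   8
  0   0   0   0   0   0   0   0   0   0
  1   0   0   0   0   0   2   2   2   2
  2   0   0   0   0  10  10  10  10  10
  3   0   0   0   0  10  10  10  10  10
  4   0   0   0   0  10  10  10  10  10
  5   0   0   0   0  10  10  10  10  10

10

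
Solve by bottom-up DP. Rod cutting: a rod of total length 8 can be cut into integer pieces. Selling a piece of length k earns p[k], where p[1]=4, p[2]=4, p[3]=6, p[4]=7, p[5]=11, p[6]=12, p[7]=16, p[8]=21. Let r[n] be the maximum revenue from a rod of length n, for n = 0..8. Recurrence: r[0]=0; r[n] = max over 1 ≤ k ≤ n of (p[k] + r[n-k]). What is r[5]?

20

   n    0    1    2    3    4    5    6    7    8
r[n]    0    4    8   12   16   20   24   28   32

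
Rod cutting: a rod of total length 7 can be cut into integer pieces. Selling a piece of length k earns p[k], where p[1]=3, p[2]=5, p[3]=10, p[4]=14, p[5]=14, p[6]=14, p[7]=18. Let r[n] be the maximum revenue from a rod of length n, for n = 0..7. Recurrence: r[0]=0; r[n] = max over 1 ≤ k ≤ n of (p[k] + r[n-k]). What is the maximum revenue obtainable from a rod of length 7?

   n    0    1    2    3    4    5    6    7
r[n]    0    3    6   10   14   17   20   24

24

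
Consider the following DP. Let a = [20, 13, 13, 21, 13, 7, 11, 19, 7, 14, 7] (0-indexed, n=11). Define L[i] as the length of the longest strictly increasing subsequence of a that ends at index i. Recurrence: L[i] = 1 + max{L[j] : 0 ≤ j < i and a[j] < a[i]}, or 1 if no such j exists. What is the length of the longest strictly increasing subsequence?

3

   i    0    1    2    3    4    5    6    7    8    9   10
a[i]   20   13   13   21   13    7   11   19    7   14    7
L[i]    1    1    1    2    1    1    2    3    1    3    1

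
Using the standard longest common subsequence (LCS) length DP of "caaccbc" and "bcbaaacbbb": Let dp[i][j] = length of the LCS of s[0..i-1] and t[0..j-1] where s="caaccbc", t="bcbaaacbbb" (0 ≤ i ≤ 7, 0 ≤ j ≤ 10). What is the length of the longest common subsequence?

5

   ''  b  c  b  a  a  a  c  b  b  b
''  0  0  0  0  0  0  0  0  0  0  0
 c  0  0  1  1  1  1  1  1  1  1  1
 a  0  0  1  1  2  2  2  2  2  2  2
 a  0  0  1  1  2  3  3  3  3  3  3
 c  0  0  1  1  2  3  3  4  4  4  4
 c  0  0  1  1  2  3  3  4  4  4  4
 b  0  1  1  2  2  3  3  4  5  5  5
 c  0  1  2  2  2  3  3  4  5  5  5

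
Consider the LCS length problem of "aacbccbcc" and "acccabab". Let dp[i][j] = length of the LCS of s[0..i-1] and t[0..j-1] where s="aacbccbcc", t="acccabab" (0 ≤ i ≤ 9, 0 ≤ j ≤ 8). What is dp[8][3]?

3

   ''  a  c  c  c  a  b  a  b
''  0  0  0  0  0  0  0  0  0
 a  0  1  1  1  1  1  1  1  1
 a  0  1  1  1  1  2  2  2  2
 c  0  1  2  2  2  2  2  2  2
 b  0  1  2  2  2  2  3  3  3
 c  0  1  2  3  3  3  3  3  3
 c  0  1  2  3  4  4  4  4  4
 b  0  1  2  3  4  4  5  5  5
 c  0  1  2  3  4  4  5  5  5
 c  0  1  2  3  4  4  5  5  5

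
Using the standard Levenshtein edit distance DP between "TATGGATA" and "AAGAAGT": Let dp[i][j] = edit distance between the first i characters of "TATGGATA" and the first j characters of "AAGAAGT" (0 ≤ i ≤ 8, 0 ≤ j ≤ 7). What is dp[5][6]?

4

   ''  A  A  G  A  A  G  T
''  0  1  2  3  4  5  6  7
 T  1  1  2  3  4  5  6  6
 A  2  1  1  2  3  4  5  6
 T  3  2  2  2  3  4  5  5
 G  4  3  3  2  3  4  4  5
 G  5  4  4  3  3  4  4  5
 A  6  5  4  4  3  3  4  5
 T  7  6  5  5  4  4  4  4
 A  8  7  6  6  5  4  5  5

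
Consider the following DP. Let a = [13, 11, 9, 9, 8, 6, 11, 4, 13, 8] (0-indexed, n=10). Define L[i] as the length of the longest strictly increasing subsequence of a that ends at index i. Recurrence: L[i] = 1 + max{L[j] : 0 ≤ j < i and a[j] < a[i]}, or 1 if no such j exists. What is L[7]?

   i    0    1    2    3    4    5    6    7    8    9
a[i]   13   11    9    9    8    6   11    4   13    8
L[i]    1    1    1    1    1    1    2    1    3    2

1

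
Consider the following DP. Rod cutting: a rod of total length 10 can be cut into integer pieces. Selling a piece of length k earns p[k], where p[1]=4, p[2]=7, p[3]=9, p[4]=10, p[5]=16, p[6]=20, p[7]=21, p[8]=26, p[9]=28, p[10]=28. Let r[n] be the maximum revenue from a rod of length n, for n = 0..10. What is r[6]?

   n    0    1    2    3    4    5    6    7    8    9   10
r[n]    0    4    8   12   16   20   24   28   32   36   40

24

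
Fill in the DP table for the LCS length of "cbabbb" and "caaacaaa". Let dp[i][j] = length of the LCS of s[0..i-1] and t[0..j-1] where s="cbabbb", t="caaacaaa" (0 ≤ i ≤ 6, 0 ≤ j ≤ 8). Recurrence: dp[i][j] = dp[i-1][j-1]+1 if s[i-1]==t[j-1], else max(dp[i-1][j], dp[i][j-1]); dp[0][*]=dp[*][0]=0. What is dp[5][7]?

2

   ''  c  a  a  a  c  a  a  a
''  0  0  0  0  0  0  0  0  0
 c  0  1  1  1  1  1  1  1  1
 b  0  1  1  1  1  1  1  1  1
 a  0  1  2  2  2  2  2  2  2
 b  0  1  2  2  2  2  2  2  2
 b  0  1  2  2  2  2  2  2  2
 b  0  1  2  2  2  2  2  2  2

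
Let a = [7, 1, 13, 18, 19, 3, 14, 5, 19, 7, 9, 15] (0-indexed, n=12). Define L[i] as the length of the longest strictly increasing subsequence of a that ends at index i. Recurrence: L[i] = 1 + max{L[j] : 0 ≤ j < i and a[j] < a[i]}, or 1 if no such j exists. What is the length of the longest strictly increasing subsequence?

6

   i    0    1    2    3    4    5    6    7    8    9   10   11
a[i]    7    1   13   18   19    3   14    5   19    7    9   15
L[i]    1    1    2    3    4    2    3    3    4    4    5    6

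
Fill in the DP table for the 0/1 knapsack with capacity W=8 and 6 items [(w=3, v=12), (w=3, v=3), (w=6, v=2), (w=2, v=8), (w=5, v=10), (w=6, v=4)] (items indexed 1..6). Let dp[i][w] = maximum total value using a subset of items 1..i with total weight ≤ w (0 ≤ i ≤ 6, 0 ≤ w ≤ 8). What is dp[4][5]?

20

i\w   0   1   2   3   4   5   6   7   8
  0   0   0   0   0   0   0   0   0   0
  1   0   0   0  12  12  12  12  12  12
  2   0   0   0  12  12  12  15  15  15
  3   0   0   0  12  12  12  15  15  15
  4   0   0   8  12  12  20  20  20  23
  5   0   0   8  12  12  20  20  20  23
  6   0   0   8  12  12  20  20  20  23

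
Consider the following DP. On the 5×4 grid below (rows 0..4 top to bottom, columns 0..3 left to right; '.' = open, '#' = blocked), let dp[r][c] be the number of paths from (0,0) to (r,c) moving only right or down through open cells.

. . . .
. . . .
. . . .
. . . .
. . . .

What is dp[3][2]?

r\c   0   1   2   3
  0   1   1   1   1
  1   1   2   3   4
  2   1   3   6  10
  3   1   4  10  20
  4   1   5  15  35

10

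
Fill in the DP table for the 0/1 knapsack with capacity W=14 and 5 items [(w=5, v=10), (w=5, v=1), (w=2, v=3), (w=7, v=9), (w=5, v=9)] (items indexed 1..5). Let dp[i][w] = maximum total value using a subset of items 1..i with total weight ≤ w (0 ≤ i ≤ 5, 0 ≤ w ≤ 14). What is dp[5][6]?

i\w   0   1   2   3   4   5   6   7   8   9  10  11  12  13  14
  0   0   0   0   0   0   0   0   0   0   0   0   0   0   0   0
  1   0   0   0   0   0  10  10  10  10  10  10  10  10  10  10
  2   0   0   0   0   0  10  10  10  10  10  11  11  11  11  11
  3   0   0   3   3   3  10  10  13  13  13  13  13  14  14  14
  4   0   0   3   3   3  10  10  13  13  13  13  13  19  19  22
  5   0   0   3   3   3  10  10  13  13  13  19  19  22  22  22

10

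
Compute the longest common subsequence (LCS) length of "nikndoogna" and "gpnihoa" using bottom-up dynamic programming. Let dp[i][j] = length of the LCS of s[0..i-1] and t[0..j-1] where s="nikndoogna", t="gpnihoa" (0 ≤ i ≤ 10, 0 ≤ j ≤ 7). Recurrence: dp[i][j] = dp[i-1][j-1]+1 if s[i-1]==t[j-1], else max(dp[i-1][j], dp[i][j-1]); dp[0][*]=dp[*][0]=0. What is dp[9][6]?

3

   ''  g  p  n  i  h  o  a
''  0  0  0  0  0  0  0  0
 n  0  0  0  1  1  1  1  1
 i  0  0  0  1  2  2  2  2
 k  0  0  0  1  2  2  2  2
 n  0  0  0  1  2  2  2  2
 d  0  0  0  1  2  2  2  2
 o  0  0  0  1  2  2  3  3
 o  0  0  0  1  2  2  3  3
 g  0  1  1  1  2  2  3  3
 n  0  1  1  2  2  2  3  3
 a  0  1  1  2  2  2  3  4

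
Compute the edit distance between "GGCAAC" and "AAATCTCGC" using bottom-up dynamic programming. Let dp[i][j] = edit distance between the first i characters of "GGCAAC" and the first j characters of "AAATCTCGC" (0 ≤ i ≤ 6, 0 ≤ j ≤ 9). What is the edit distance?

7

   ''  A  A  A  T  C  T  C  G  C
''  0  1  2  3  4  5  6  7  8  9
 G  1  1  2  3  4  5  6  7  7  8
 G  2  2  2  3  4  5  6  7  7  8
 C  3  3  3  3  4  4  5  6  7  7
 A  4  3  3  3  4  5  5  6  7  8
 A  5  4  3  3  4  5  6  6  7  8
 C  6  5  4  4  4  4  5  6  7  7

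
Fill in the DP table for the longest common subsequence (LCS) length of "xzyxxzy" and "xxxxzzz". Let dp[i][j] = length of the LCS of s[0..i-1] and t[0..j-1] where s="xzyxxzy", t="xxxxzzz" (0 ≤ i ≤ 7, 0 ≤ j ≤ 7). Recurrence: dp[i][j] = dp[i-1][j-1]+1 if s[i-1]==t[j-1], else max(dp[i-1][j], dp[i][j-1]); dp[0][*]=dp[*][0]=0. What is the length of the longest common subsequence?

   ''  x  x  x  x  z  z  z
''  0  0  0  0  0  0  0  0
 x  0  1  1  1  1  1  1  1
 z  0  1  1  1  1  2  2  2
 y  0  1  1  1  1  2  2  2
 x  0  1  2  2  2  2  2  2
 x  0  1  2  3  3  3  3  3
 z  0  1  2  3  3  4  4  4
 y  0  1  2  3  3  4  4  4

4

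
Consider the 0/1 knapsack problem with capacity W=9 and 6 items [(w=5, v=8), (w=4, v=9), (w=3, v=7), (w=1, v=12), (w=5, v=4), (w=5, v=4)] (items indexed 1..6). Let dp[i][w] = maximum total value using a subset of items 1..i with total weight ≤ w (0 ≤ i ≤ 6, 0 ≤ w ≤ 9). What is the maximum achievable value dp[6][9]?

28

i\w   0   1   2   3   4   5   6   7   8   9
  0   0   0   0   0   0   0   0   0   0   0
  1   0   0   0   0   0   8   8   8   8   8
  2   0   0   0   0   9   9   9   9   9  17
  3   0   0   0   7   9   9   9  16  16  17
  4   0  12  12  12  19  21  21  21  28  28
  5   0  12  12  12  19  21  21  21  28  28
  6   0  12  12  12  19  21  21  21  28  28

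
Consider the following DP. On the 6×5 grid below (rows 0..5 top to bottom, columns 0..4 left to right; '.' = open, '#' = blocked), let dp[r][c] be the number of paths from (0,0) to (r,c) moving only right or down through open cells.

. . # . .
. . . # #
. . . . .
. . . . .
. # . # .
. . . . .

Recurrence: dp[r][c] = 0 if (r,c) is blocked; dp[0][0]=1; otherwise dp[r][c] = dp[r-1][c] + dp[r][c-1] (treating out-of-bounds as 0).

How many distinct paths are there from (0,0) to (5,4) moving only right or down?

r\c   0   1   2   3   4
  0   1   1   0   0   0
  1   1   2   2   0   0
  2   1   3   5   5   5
  3   1   4   9  14  19
  4   1   0   9   0  19
  5   1   1  10  10  29

29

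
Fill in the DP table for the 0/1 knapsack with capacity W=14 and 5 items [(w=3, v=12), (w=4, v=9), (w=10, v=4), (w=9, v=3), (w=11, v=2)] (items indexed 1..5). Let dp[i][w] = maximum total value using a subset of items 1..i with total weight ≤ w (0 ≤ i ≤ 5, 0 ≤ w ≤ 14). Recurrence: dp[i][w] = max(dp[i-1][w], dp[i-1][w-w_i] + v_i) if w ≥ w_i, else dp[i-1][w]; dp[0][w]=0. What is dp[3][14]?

21

i\w   0   1   2   3   4   5   6   7   8   9  10  11  12  13  14
  0   0   0   0   0   0   0   0   0   0   0   0   0   0   0   0
  1   0   0   0  12  12  12  12  12  12  12  12  12  12  12  12
  2   0   0   0  12  12  12  12  21  21  21  21  21  21  21  21
  3   0   0   0  12  12  12  12  21  21  21  21  21  21  21  21
  4   0   0   0  12  12  12  12  21  21  21  21  21  21  21  21
  5   0   0   0  12  12  12  12  21  21  21  21  21  21  21  21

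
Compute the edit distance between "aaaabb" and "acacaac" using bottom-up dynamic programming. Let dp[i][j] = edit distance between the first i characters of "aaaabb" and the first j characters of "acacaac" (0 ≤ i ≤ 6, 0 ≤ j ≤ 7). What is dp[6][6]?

   ''  a  c  a  c  a  a  c
''  0  1  2  3  4  5  6  7
 a  1  0  1  2  3  4  5  6
 a  2  1  1  1  2  3  4  5
 a  3  2  2  1  2  2  3  4
 a  4  3  3  2  2  2  2  3
 b  5  4  4  3  3  3  3  3
 b  6  5  5  4  4  4  4  4

4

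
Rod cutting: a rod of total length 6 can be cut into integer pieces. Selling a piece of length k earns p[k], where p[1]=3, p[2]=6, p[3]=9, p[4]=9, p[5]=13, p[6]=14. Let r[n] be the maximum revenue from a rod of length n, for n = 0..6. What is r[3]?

9

   n    0    1    2    3    4    5    6
r[n]    0    3    6    9   12   15   18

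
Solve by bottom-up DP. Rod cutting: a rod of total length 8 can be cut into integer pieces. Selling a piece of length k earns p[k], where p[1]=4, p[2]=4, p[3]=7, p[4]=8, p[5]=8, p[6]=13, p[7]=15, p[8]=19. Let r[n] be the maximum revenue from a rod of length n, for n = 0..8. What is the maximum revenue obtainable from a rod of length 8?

32

   n    0    1    2    3    4    5    6    7    8
r[n]    0    4    8   12   16   20   24   28   32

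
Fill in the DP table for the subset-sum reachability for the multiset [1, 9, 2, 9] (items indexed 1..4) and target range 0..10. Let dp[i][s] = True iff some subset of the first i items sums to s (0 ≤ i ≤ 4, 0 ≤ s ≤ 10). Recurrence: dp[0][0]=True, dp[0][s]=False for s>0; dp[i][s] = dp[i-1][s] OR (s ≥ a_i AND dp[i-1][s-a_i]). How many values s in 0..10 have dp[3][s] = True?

i\s   0   1   2   3   4   5   6   7   8   9  10
  0   T   F   F   F   F   F   F   F   F   F   F
  1   T   T   F   F   F   F   F   F   F   F   F
  2   T   T   F   F   F   F   F   F   F   T   T
  3   T   T   T   T   F   F   F   F   F   T   T
  4   T   T   T   T   F   F   F   F   F   T   T

6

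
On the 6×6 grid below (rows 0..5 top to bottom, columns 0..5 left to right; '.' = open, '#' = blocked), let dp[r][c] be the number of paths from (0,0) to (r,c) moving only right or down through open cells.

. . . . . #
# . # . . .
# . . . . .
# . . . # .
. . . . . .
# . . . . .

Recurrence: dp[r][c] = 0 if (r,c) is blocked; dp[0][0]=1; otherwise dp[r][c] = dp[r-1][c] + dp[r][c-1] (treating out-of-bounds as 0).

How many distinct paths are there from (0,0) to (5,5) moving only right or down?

r\c   0   1   2   3   4   5
  0   1   1   1   1   1   0
  1   0   1   0   1   2   2
  2   0   1   1   2   4   6
  3   0   1   2   4   0   6
  4   0   1   3   7   7  13
  5   0   1   4  11  18  31

31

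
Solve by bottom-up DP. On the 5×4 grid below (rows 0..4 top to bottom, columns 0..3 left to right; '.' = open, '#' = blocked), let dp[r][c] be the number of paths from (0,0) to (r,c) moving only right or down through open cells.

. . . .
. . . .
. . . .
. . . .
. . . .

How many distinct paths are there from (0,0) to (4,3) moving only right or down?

r\c   0   1   2   3
  0   1   1   1   1
  1   1   2   3   4
  2   1   3   6  10
  3   1   4  10  20
  4   1   5  15  35

35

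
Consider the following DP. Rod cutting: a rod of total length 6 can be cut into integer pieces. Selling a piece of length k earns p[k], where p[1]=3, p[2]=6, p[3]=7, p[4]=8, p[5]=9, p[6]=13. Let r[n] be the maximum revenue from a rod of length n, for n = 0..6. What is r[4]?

   n    0    1    2    3    4    5    6
r[n]    0    3    6    9   12   15   18

12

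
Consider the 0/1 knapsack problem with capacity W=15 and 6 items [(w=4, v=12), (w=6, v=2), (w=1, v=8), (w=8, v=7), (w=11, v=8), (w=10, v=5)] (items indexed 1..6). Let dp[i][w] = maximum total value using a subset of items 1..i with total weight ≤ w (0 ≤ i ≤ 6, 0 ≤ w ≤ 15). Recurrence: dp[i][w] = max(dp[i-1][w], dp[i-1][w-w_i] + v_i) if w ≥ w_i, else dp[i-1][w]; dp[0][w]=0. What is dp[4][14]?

i\w   0   1   2   3   4   5   6   7   8   9  10  11  12  13  14  15
  0   0   0   0   0   0   0   0   0   0   0   0   0   0   0   0   0
  1   0   0   0   0  12  12  12  12  12  12  12  12  12  12  12  12
  2   0   0   0   0  12  12  12  12  12  12  14  14  14  14  14  14
  3   0   8   8   8  12  20  20  20  20  20  20  22  22  22  22  22
  4   0   8   8   8  12  20  20  20  20  20  20  22  22  27  27  27
  5   0   8   8   8  12  20  20  20  20  20  20  22  22  27  27  27
  6   0   8   8   8  12  20  20  20  20  20  20  22  22  27  27  27

27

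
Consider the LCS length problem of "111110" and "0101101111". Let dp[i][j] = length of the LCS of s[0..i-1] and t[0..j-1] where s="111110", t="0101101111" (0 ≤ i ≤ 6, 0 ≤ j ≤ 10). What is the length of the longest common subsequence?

5

   ''  0  1  0  1  1  0  1  1  1  1
''  0  0  0  0  0  0  0  0  0  0  0
 1  0  0  1  1  1  1  1  1  1  1  1
 1  0  0  1  1  2  2  2  2  2  2  2
 1  0  0  1  1  2  3  3  3  3  3  3
 1  0  0  1  1  2  3  3  4  4  4  4
 1  0  0  1  1  2  3  3  4  5  5  5
 0  0  1  1  2  2  3  4  4  5  5  5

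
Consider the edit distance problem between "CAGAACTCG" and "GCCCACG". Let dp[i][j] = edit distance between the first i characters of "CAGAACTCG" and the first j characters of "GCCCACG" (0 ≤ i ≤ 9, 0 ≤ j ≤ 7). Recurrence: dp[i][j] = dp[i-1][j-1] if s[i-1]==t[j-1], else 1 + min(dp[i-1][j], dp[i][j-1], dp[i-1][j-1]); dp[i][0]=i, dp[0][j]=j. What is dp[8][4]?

   ''  G  C  C  C  A  C  G
''  0  1  2  3  4  5  6  7
 C  1  1  1  2  3  4  5  6
 A  2  2  2  2  3  3  4  5
 G  3  2  3  3  3  4  4  4
 A  4  3  3  4  4  3  4  5
 A  5  4  4  4  5  4  4  5
 C  6  5  4  4  4  5  4  5
 T  7  6  5  5  5  5  5  5
 C  8  7  6  5  5  6  5  6
 G  9  8  7  6  6  6  6  5

5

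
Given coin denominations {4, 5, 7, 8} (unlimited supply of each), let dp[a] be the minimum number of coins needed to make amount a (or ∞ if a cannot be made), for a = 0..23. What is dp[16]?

 a  0  1  2  3  4  5  6  7  8  9 10 11 12 13 14 15 16 17 18 19 20 21 22 23
dp  0  -  -  -  1  1  -  1  1  2  2  2  2  2  2  2  2  3  3  3  3  3  3  3
(- denotes ∞ / unreachable)

2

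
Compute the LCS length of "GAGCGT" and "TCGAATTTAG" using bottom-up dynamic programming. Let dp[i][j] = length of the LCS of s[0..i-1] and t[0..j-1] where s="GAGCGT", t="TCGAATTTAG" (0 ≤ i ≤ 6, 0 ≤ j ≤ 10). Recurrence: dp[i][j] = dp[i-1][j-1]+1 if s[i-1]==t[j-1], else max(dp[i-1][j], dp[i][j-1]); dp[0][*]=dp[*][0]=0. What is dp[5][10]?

   ''  T  C  G  A  A  T  T  T  A  G
''  0  0  0  0  0  0  0  0  0  0  0
 G  0  0  0  1  1  1  1  1  1  1  1
 A  0  0  0  1  2  2  2  2  2  2  2
 G  0  0  0  1  2  2  2  2  2  2  3
 C  0  0  1  1  2  2  2  2  2  2  3
 G  0  0  1  2  2  2  2  2  2  2  3
 T  0  1  1  2  2  2  3  3  3  3  3

3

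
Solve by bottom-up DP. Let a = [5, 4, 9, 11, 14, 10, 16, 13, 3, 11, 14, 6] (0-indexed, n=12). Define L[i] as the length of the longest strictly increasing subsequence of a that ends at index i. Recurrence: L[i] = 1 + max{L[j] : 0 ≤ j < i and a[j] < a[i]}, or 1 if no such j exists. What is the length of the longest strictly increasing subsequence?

5

   i    0    1    2    3    4    5    6    7    8    9   10   11
a[i]    5    4    9   11   14   10   16   13    3   11   14    6
L[i]    1    1    2    3    4    3    5    4    1    4    5    2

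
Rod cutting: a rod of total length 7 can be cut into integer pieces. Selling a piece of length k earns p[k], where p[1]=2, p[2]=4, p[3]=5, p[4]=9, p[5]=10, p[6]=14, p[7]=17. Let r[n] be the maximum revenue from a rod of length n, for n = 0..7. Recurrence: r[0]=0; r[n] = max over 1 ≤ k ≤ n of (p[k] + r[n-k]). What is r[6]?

   n    0    1    2    3    4    5    6    7
r[n]    0    2    4    6    9   11   14   17

14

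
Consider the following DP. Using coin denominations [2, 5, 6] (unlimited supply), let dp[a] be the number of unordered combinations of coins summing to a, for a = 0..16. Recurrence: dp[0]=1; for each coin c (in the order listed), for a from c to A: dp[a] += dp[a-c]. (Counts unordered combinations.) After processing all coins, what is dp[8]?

2

after  coin     0     1     2     3     4     5     6     7     8     9    10    11    12    13    14    15    16
          2     1     0     1     0     1     0     1     0     1     0     1     0     1     0     1     0     1
          5     1     0     1     0     1     1     1     1     1     1     2     1     2     1     2     2     2
          6     1     0     1     0     1     1     2     1     2     1     3     2     4     2     4     3     5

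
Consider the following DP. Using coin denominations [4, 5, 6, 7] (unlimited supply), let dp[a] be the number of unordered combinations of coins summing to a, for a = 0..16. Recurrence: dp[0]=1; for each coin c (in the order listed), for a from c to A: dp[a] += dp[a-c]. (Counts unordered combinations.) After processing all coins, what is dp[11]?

after  coin     0     1     2     3     4     5     6     7     8     9    10    11    12    13    14    15    16
          4     1     0     0     0     1     0     0     0     1     0     0     0     1     0     0     0     1
          5     1     0     0     0     1     1     0     0     1     1     1     0     1     1     1     1     1
          6     1     0     0     0     1     1     1     0     1     1     2     1     2     1     2     2     3
          7     1     0     0     0     1     1     1     1     1     1     2     2     3     2     3     3     4

2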